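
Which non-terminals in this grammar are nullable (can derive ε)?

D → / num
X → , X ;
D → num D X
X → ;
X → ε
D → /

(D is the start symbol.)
A non-terminal is nullable if it can derive ε (the empty string): either it has an ε-production, or it has a production whose right-hand side consists entirely of nullable non-terminals.

ε-productions: X → ε
So X is immediately nullable.
No further non-terminal can be added: every production for the remaining non-terminals contains a terminal or a non-nullable non-terminal.
Nullable = { 'X' }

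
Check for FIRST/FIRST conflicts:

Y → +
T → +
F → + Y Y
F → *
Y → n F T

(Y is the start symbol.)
Productions for Y:
  Y → +: FIRST = { '+' }
  Y → n F T: FIRST = { 'n' }
Productions for F:
  F → + Y Y: FIRST = { '+' }
  F → *: FIRST = { '*' }
T has only one production, so no FIRST/FIRST conflict is possible there.

All alternatives of each non-terminal have pairwise disjoint FIRST sets.

Answer: No FIRST/FIRST conflicts.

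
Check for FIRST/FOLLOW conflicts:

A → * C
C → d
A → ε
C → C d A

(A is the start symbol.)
Nullable non-terminals: A.

A: nullable alternative(s) A → ε; FOLLOW(A) = { $, 'd' }
  A → * C: FIRST \ {ε} = { '*' } — disjoint from FOLLOW(A)
  A → ε: FIRST \ {ε} = { } — this is the only nullable alternative, skip

C has no nullable alternative, so no FIRST/FOLLOW check is needed there.

No FIRST/FOLLOW conflicts found.

Answer: No FIRST/FOLLOW conflicts.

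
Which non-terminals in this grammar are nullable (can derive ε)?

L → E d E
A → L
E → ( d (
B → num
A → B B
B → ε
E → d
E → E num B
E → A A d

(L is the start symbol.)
{ 'A', 'B' }

ε-productions: B → ε
So B is immediately nullable.
A → B B: every symbol on the right is nullable, so A is nullable too.
No further non-terminal can be added: every production for the remaining non-terminals contains a terminal or a non-nullable non-terminal.
Nullable = { 'A', 'B' }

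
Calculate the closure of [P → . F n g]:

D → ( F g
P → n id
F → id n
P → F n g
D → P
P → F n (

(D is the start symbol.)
{ [F → . id n], [P → . F n g] }

Start with: [P → . F n g]
  [P → . F n g] has the dot before F: add [F → . id n]
No further items can be added.

CLOSURE = { [F → . id n], [P → . F n g] }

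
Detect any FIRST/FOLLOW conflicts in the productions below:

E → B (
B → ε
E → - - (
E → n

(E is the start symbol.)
No FIRST/FOLLOW conflicts.

A FIRST/FOLLOW conflict occurs when a non-terminal N has a nullable alternative N → β (β ⇒* ε) and another alternative N → α with FIRST(α) ∩ FOLLOW(N) ≠ ∅: on such a lookahead the parser cannot decide between expanding α and letting N vanish via β.

Nullable non-terminals: B.
B has a nullable alternative but only one production, so nothing to check.

E has no nullable alternative, so no FIRST/FOLLOW check is needed there.

No FIRST/FOLLOW conflicts found.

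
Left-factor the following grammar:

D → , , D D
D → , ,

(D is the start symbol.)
Left-factoring transforms A → αβ₁ | αβ₂ into A → αA' and A' → β₁ | β₂
(α is the longest common prefix among the alternatives). Repeat until
no nonterminal has two alternatives with a common prefix.

Round 1: D has alternatives sharing prefix ', ,'. Introduce D': D → , , D'
  Add: D' → D D
  Add: D' → ε

No remaining common prefixes — done.

Resulting grammar:
D → , , D'
D' → D D
D' → ε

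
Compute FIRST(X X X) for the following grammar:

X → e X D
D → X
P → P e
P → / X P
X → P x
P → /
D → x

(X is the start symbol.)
FIRST sets of the non-terminals involved (from the grammar, by fixed-point iteration):
  FIRST(X) = { '/', 'e' }

To compute FIRST(X X X), process the symbols left to right:
Symbol X is a non-terminal. Add FIRST(X) \ {ε} = { '/', 'e' }
X is not nullable (ε ∉ FIRST(X)), so stop here.
FIRST(X X X) = { '/', 'e' }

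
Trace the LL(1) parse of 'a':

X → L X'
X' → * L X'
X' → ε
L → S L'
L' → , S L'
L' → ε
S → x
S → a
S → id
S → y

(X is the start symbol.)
Stack is shown with the top on the left.

Stack      Input  Action
------------------------
X $        a $    output X → L X'
L X' $     a $    output L → S L'
S L' X' $  a $    output S → a
a L' X' $  a $    match 'a'
L' X' $    $      output L' → ε
X' $       $      output X' → ε
$          $      accept

The string is accepted.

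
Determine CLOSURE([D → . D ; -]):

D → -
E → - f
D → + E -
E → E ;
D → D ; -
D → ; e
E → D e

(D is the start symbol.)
{ [D → . + E -], [D → . -], [D → . ; e], [D → . D ; -] }

To compute CLOSURE, for each item [A → α.Bβ] where B is a non-terminal, add [B → .γ] for all productions B → γ; repeat for the newly added items until nothing changes.

Start with: [D → . D ; -]
  [D → . D ; -] has the dot before D: add [D → . -], [D → . + E -], [D → . ; e]
No further items can be added.

CLOSURE = { [D → . + E -], [D → . -], [D → . ; e], [D → . D ; -] }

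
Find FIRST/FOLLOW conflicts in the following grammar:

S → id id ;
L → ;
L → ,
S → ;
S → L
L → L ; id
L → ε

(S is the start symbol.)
Yes. L → ';' with FOLLOW(L) on { ';' }; L → L ';' id with FOLLOW(L) on { ';' }

Nullable non-terminals: L, S.
FIRST sets used below: FIRST(L) = { ',', ';', ε }

L: nullable alternative(s) L → ε; FOLLOW(L) = { $, ';' }
  L → ;: FIRST \ {ε} = { ';' } — overlaps FOLLOW(L) on { ';' }: CONFLICT
  L → ,: FIRST \ {ε} = { ',' } — disjoint from FOLLOW(L)
  L → L ; id: FIRST \ {ε} = { ',', ';' } — overlaps FOLLOW(L) on { ';' }: CONFLICT
  L → ε: FIRST \ {ε} = { } — this is the only nullable alternative, skip

S: nullable alternative(s) S → L; FOLLOW(S) = { $ }
  S → id id ;: FIRST \ {ε} = { 'id' } — disjoint from FOLLOW(S)
  S → ;: FIRST \ {ε} = { ';' } — disjoint from FOLLOW(S)
  S → L: FIRST \ {ε} = { ',', ';' } — this is the only nullable alternative, skip

So the grammar has 2 FIRST/FOLLOW conflicts (marked CONFLICT above).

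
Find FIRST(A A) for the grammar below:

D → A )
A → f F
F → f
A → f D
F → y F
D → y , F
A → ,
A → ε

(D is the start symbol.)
FIRST sets of the non-terminals involved (from the grammar, by fixed-point iteration):
  FIRST(A) = { ',', 'f', ε }

To compute FIRST(A A), process the symbols left to right:
Symbol A is a non-terminal. Add FIRST(A) \ {ε} = { ',', 'f' }
A is nullable (ε ∈ FIRST(A)), continue to the next symbol.
Symbol A is a non-terminal. Add FIRST(A) \ {ε} = { ',', 'f' }
A is nullable (ε ∈ FIRST(A)), continue to the next symbol.
All symbols are nullable, so ε is in the result.
FIRST(A A) = { ',', 'f', ε }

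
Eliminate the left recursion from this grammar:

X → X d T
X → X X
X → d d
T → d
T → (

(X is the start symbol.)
X is directly left-recursive. The standard transformation for
  A → A α₁ | ... | A α_m | β₁ | ... | β_n
is
  A  → β₁ A' | ... | β_n A'
  A' → α₁ A' | ... | α_m A' | ε

X → d d becomes X → d d X'
X → X d T becomes X' → d T X'
X → X X becomes X' → X X'
Add X' → ε

Productions for other non-terminals are unchanged:
  T → d
  T → (

Resulting grammar:
X → d d X'
X' → d T X'
X' → X X'
X' → ε
T → d
T → (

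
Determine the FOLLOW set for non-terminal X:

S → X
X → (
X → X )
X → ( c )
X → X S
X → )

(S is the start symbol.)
{ $, '(', ')' }

In S → X: X is at the end, add FOLLOW(S)
In X → X ): X is followed by ')', add FIRST(')') \ {ε} = { ')' }
In X → X S: X is followed by S, add FIRST(S) \ {ε} = { '(', ')' }

The FOLLOW sets referred to above (computed the same way, to a fixed point):
  FOLLOW(S) = { $, '(', ')' }

Taking the union: FOLLOW(X) = { $, '(', ')' }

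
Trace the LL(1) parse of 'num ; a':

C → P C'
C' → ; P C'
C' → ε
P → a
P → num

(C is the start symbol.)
LL(1) parsing maintains a stack (initially the start symbol over $) and the input. At each step: if the stack top is a terminal, match it against the current input token; if it is a non-terminal N, replace it with the RHS of M[N, lookahead] (the unique production whose predict set contains the lookahead).

Stack is shown with the top on the left.

Stack     Input      Action
---------------------------
C $       num ; a $  output C → P C'
P C' $    num ; a $  output P → num
num C' $  num ; a $  match 'num'
C' $      ; a $      output C' → ; P C'
; P C' $  ; a $      match ';'
P C' $    a $        output P → a
a C' $    a $        match 'a'
C' $      $          output C' → ε
$         $          accept

The string is accepted.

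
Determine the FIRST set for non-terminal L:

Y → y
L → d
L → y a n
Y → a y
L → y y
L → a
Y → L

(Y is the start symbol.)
From L → d:
  - d is a terminal: add 'd' and stop
From L → y a n:
  - y is a terminal: add 'y' and stop
From L → y y:
  - y is a terminal: add 'y' and stop
From L → a:
  - a is a terminal: add 'a' and stop

Collecting: FIRST(L) = { 'a', 'd', 'y' }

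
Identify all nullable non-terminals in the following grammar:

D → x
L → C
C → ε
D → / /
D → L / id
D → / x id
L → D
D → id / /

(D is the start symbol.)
A non-terminal is nullable if it can derive ε (the empty string): either it has an ε-production, or it has a production whose right-hand side consists entirely of nullable non-terminals.

ε-productions: C → ε
So C is immediately nullable.
L → C: every symbol on the right is nullable, so L is nullable too.
No further non-terminal can be added: every production for the remaining non-terminals contains a terminal or a non-nullable non-terminal.
Nullable = { 'C', 'L' }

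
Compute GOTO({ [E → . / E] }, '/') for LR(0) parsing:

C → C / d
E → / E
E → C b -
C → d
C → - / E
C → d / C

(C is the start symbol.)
GOTO(I, '/') = CLOSURE({ [A → αX.β] : [A → α.Xβ] ∈ I, X = '/' })

Items with dot before '/', with the dot advanced:
  [E → . / E] → [E → / . E]
Closure of the advanced items:
  [E → / . E] has the dot before E: add [E → . / E], [E → . C b -]
  [E → . C b -] has the dot before C: add [C → . C / d], [C → . d], [C → . - / E], [C → . d / C]

GOTO = { [C → . - / E], [C → . C / d], [C → . d / C], [C → . d], [E → . / E], [E → . C b -], [E → / . E] }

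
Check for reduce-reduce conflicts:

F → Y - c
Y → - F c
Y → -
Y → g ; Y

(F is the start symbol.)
Augment with F' → F and build the canonical LR(0) collection (I0 = CLOSURE({[F' → . F]}), then GOTO on every symbol after a dot until no new states appear). It has 11 states:
  I0: { [F → . Y - c], [F' → . F], [Y → . - F c], [Y → . -], [Y → . g ; Y] }  — shift
  I1: { [F → . Y - c], [Y → - . F c], [Y → - .], [Y → . - F c], [Y → . -], [Y → . g ; Y] }  — shift, reduce
  I2: { [F' → F .] }  — accept
  I3: { [F → Y . - c] }  — shift
  I4: { [Y → g . ; Y] }  — shift
  I5: { [Y → . - F c], [Y → . -], [Y → . g ; Y], [Y → g ; . Y] }  — shift
  I6: { [Y → g ; Y .] }  — reduce
  I7: { [F → Y - . c] }  — shift
  I8: { [F → Y - c .] }  — reduce
  I9: { [Y → - F . c] }  — shift
  I10: { [Y → - F c .] }  — reduce

No state contains more than one complete item.

Answer: No reduce-reduce conflicts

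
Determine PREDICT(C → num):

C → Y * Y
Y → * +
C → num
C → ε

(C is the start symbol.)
{ 'num' }

PREDICT(C → num) = (FIRST(RHS) \ {ε}) ∪ (FOLLOW(C) if ε ∈ FIRST(RHS), i.e. RHS ⇒* ε)
FIRST(num) = { 'num' }
ε ∉ FIRST(num), so FOLLOW(C) is not added.
PREDICT(C → num) = { 'num' }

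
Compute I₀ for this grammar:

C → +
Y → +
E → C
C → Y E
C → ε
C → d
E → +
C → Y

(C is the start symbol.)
{ [C → . +], [C → . Y E], [C → . Y], [C → . d], [C → .], [C' → . C], [Y → . +] }

First, augment the grammar with C' → C
I₀ = CLOSURE({ [C' → . C] }):
  [C' → . C] has the dot before C: add [C → . +], [C → . Y E], [C → .], [C → . d], [C → . Y]
  [C → . Y E] has the dot before Y: add [Y → . +]
No further items can be added.

I₀ = { [C → . +], [C → . Y E], [C → . Y], [C → . d], [C → .], [C' → . C], [Y → . +] }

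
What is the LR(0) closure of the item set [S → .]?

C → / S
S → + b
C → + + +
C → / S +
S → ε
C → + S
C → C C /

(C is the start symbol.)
Start with: [S → .]
The dot is at the end, so nothing is added.

CLOSURE = { [S → .] }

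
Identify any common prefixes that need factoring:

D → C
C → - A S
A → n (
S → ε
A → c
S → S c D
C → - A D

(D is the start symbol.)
Yes, C has productions with common prefix '- A'

Left-factoring is needed when two productions for the same non-terminal
share a common prefix on the right-hand side.

Productions for C:
  C → - A S
  C → - A D
Productions for A:
  A → n (
  A → c
Productions for S:
  S → ε
  S → S c D

Found common prefix '- A' in productions for C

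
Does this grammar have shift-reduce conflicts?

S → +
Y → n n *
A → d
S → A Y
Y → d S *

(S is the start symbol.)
No shift-reduce conflicts

Augment with S' → S and build the canonical LR(0) collection (I0 = CLOSURE({[S' → . S]}), then GOTO on every symbol after a dot until no new states appear). It has 12 states:
  I0: { [A → . d], [S → . +], [S → . A Y], [S' → . S] }  — shift
  I1: { [S → + .] }  — reduce
  I2: { [S → A . Y], [Y → . d S *], [Y → . n n *] }  — shift
  I3: { [S' → S .] }  — accept
  I4: { [A → d .] }  — reduce
  I5: { [S → A Y .] }  — reduce
  I6: { [A → . d], [S → . +], [S → . A Y], [Y → d . S *] }  — shift
  I7: { [Y → n . n *] }  — shift
  I8: { [Y → n n . *] }  — shift
  I9: { [Y → n n * .] }  — reduce
  I10: { [Y → d S . *] }  — shift
  I11: { [Y → d S * .] }  — reduce

No state contains both a complete item and a shift item.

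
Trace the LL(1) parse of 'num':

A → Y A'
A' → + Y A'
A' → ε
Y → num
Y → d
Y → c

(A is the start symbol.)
LL(1) parsing maintains a stack (initially the start symbol over $) and the input. At each step: if the stack top is a terminal, match it against the current input token; if it is a non-terminal N, replace it with the RHS of M[N, lookahead] (the unique production whose predict set contains the lookahead).

Stack is shown with the top on the left.

Stack     Input  Action
-----------------------
A $       num $  output A → Y A'
Y A' $    num $  output Y → num
num A' $  num $  match 'num'
A' $      $      output A' → ε
$         $      accept

The string is accepted.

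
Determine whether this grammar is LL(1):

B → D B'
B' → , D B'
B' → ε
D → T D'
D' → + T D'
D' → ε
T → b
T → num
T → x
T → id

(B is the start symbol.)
Yes, the grammar is LL(1).

Relevant sets:
  FOLLOW(B') = { $ }
  FOLLOW(D') = { $, ',' }

For B':
  PREDICT(B' → ',' D B') = { ',' }
  PREDICT(B' → ε) = { $ }
For D':
  PREDICT(D' → '+' T D') = { '+' }
  PREDICT(D' → ε) = { $, ',' }
For T:
  PREDICT(T → b) = { 'b' }
  PREDICT(T → num) = { 'num' }
  PREDICT(T → x) = { 'x' }
  PREDICT(T → id) = { 'id' }
B, D have a single production, so nothing to check there.

All predict sets are disjoint. The grammar IS LL(1).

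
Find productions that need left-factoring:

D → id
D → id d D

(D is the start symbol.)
Left-factoring is needed when two productions for the same non-terminal
share a common prefix on the right-hand side.

Productions for D:
  D → id
  D → id d D

Found common prefix 'id' in productions for D

Answer: Yes, D has productions with common prefix 'id'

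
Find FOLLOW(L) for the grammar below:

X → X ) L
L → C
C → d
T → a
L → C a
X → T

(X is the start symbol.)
{ $, ')' }

In X → X ) L: L is at the end, add FOLLOW(X)

The FOLLOW sets referred to above (computed the same way, to a fixed point):
  FOLLOW(X) = { $, ')' }

Taking the union: FOLLOW(L) = { $, ')' }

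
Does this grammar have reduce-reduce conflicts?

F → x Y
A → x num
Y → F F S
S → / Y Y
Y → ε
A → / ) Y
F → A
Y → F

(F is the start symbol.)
A reduce-reduce conflict occurs when an LR(0) state has two complete items [A → α .] and [B → β .] — both call for a reduction, and with no lookahead the parser cannot choose between them.

Augment with F' → F and build the canonical LR(0) collection (I0 = CLOSURE({[F' → . F]}), then GOTO on every symbol after a dot until no new states appear). It has 15 states:
  I0: { [A → . / ) Y], [A → . x num], [F → . A], [F → . x Y], [F' → . F] }  — shift
  I1: { [A → / . ) Y] }  — shift
  I2: { [F → A .] }  — reduce
  I3: { [F' → F .] }  — accept
  I4: { [A → . / ) Y], [A → . x num], [A → x . num], [F → . A], [F → . x Y], [F → x . Y], [Y → . F F S], [Y → . F], [Y → .] }  — shift, reduce
  I5: { [A → . / ) Y], [A → . x num], [F → . A], [F → . x Y], [Y → F . F S], [Y → F .] }  — shift, reduce
  I6: { [F → x Y .] }  — reduce
  I7: { [A → x num .] }  — reduce
  I8: { [S → . / Y Y], [Y → F F . S] }  — shift
  I9: { [A → . / ) Y], [A → . x num], [F → . A], [F → . x Y], [S → / . Y Y], [Y → . F F S], [Y → . F], [Y → .] }  — shift, reduce
  I10: { [Y → F F S .] }  — reduce
  I11: { [A → . / ) Y], [A → . x num], [F → . A], [F → . x Y], [S → / Y . Y], [Y → . F F S], [Y → . F], [Y → .] }  — shift, reduce
  I12: { [S → / Y Y .] }  — reduce
  I13: { [A → . / ) Y], [A → . x num], [A → / ) . Y], [F → . A], [F → . x Y], [Y → . F F S], [Y → . F], [Y → .] }  — shift, reduce
  I14: { [A → / ) Y .] }  — reduce

No state contains more than one complete item.

Answer: No reduce-reduce conflicts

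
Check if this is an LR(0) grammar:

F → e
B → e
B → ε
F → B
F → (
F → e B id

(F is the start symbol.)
No. Shift-reduce conflict between [B → .] and [B → . e]

Augment with F' → F and build the canonical LR(0) collection (I0 = CLOSURE({[F' → . F]}), then GOTO on every symbol after a dot until no new states appear). It has 8 states:
  I0: { [B → . e], [B → .], [F → . (], [F → . B], [F → . e B id], [F → . e], [F' → . F] }  — shift, reduce
  I1: { [F → ( .] }  — reduce
  I2: { [F → B .] }  — reduce
  I3: { [F' → F .] }  — accept
  I4: { [B → . e], [B → .], [B → e .], [F → e . B id], [F → e .] }  — shift, 3 reduces
  I5: { [F → e B . id] }  — shift
  I6: { [B → e .] }  — reduce
  I7: { [F → e B id .] }  — reduce

Conflict in state I0:
  Shift-reduce conflict between [B → .] and [B → . e]
So the grammar is NOT LR(0).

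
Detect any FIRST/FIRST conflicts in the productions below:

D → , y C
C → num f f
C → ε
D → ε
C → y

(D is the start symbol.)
No FIRST/FIRST conflicts.

Productions for D:
  D → , y C: FIRST = { ',' }
  D → ε: FIRST = { ε }
Productions for C:
  C → num f f: FIRST = { 'num' }
  C → ε: FIRST = { ε }
  C → y: FIRST = { 'y' }

All alternatives of each non-terminal have pairwise disjoint FIRST sets.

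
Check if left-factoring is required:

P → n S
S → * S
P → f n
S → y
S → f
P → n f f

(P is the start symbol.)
Left-factoring is needed when two productions for the same non-terminal
share a common prefix on the right-hand side.

Productions for P:
  P → n S
  P → f n
  P → n f f
Productions for S:
  S → * S
  S → y
  S → f

Found common prefix 'n' in productions for P

Answer: Yes, P has productions with common prefix 'n'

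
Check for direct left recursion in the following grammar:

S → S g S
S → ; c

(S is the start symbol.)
Yes, S is left-recursive

Direct left recursion occurs when N → N α for some non-terminal N (the right-hand side begins with the left-hand side itself).

S → S g S: LEFT RECURSIVE (starts with S)
S → ; c: starts with ';'

The grammar has direct left recursion on: S.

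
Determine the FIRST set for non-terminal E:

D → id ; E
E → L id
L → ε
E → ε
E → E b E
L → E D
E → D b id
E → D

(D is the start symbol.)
{ 'b', 'id', ε }

To compute FIRST(E), examine every production with E on the left-hand side, reading each right-hand side left to right until a non-nullable symbol is reached.

FIRST sets of the other non-terminals involved (by the same procedure, iterated to a fixed point):
  FIRST(L) = { 'b', 'id', ε }
  FIRST(D) = { 'id' }

From E → L id:
  - L is a non-terminal: add FIRST(L) \ {ε} = { 'b', 'id' }
    L is nullable, so continue to the next symbol
  - id is a terminal: add 'id' and stop
From E → ε:
  - ε-production, so ε ∈ FIRST(E)
From E → E b E:
  - E is the symbol being defined: contributes nothing new
    E is nullable, so continue to the next symbol
  - b is a terminal: add 'b' and stop
From E → D b id:
  - D is a non-terminal: add FIRST(D) \ {ε} = { 'id' }
    D is not nullable, so stop
From E → D:
  - D is a non-terminal: add FIRST(D) \ {ε} = { 'id' }
    D is not nullable, so stop

Collecting: FIRST(E) = { 'b', 'id', ε }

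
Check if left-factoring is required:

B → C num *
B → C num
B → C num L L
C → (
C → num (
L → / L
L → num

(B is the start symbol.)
Yes, B has productions with common prefix 'C num'

Left-factoring is needed when two productions for the same non-terminal
share a common prefix on the right-hand side.

Productions for B:
  B → C num *
  B → C num
  B → C num L L
Productions for C:
  C → (
  C → num (
Productions for L:
  L → / L
  L → num

Found common prefix 'C num' in productions for B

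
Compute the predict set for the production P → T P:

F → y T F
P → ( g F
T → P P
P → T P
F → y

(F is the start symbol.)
PREDICT(P → T P) = (FIRST(RHS) \ {ε}) ∪ (FOLLOW(P) if ε ∈ FIRST(RHS), i.e. RHS ⇒* ε)
FIRST(T) = { '(' }
FIRST(T P) = { '(' }
ε ∉ FIRST(T P), so FOLLOW(P) is not added.
PREDICT(P → T P) = { '(' }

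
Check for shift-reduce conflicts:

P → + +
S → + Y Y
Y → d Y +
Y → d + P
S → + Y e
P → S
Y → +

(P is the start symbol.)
Yes — I7: [Y → + .] vs [P → . + +]

A shift-reduce conflict occurs when an LR(0) state has both:
  - a complete (reduce) item [A → α .] (dot at the end), and
  - a shift item [B → β . c γ] (dot before a terminal).

Augment with P' → P and build the canonical LR(0) collection (I0 = CLOSURE({[P' → . P]}), then GOTO on every symbol after a dot until no new states appear). It has 14 states:
  I0: { [P → . + +], [P → . S], [P' → . P], [S → . + Y Y], [S → . + Y e] }  — shift
  I1: { [P → + . +], [S → + . Y Y], [S → + . Y e], [Y → . +], [Y → . d + P], [Y → . d Y +] }  — shift
  I2: { [P' → P .] }  — accept
  I3: { [P → S .] }  — reduce
  I4: { [P → + + .], [Y → + .] }  — 2 reduces
  I5: { [S → + Y . Y], [S → + Y . e], [Y → . +], [Y → . d + P], [Y → . d Y +] }  — shift
  I6: { [Y → . +], [Y → . d + P], [Y → . d Y +], [Y → d . + P], [Y → d . Y +] }  — shift
  I7: { [P → . + +], [P → . S], [S → . + Y Y], [S → . + Y e], [Y → + .], [Y → d + . P] }  — shift, reduce
  I8: { [Y → d Y . +] }  — shift
  I9: { [Y → d Y + .] }  — reduce
  I10: { [Y → d + P .] }  — reduce
  I11: { [Y → + .] }  — reduce
  I12: { [S → + Y Y .] }  — reduce
  I13: { [S → + Y e .] }  — reduce

I7 contains reduce item [Y → + .] and shift items [P → . + +], [S → . + Y Y], [S → . + Y e] — shift-reduce conflict.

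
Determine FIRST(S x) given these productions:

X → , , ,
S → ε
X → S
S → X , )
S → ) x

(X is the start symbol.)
FIRST sets of the non-terminals involved (from the grammar, by fixed-point iteration):
  FIRST(S) = { ')', ',', ε }

To compute FIRST(S x), process the symbols left to right:
Symbol S is a non-terminal. Add FIRST(S) \ {ε} = { ')', ',' }
S is nullable (ε ∈ FIRST(S)), continue to the next symbol.
Symbol x is a terminal. Add 'x' and stop.
FIRST(S x) = { ')', ',', 'x' }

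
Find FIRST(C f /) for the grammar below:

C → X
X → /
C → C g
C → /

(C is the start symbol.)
FIRST sets of the non-terminals involved (from the grammar, by fixed-point iteration):
  FIRST(C) = { '/' }

To compute FIRST(C f /), process the symbols left to right:
Symbol C is a non-terminal. Add FIRST(C) \ {ε} = { '/' }
C is not nullable (ε ∉ FIRST(C)), so stop here.
FIRST(C f /) = { '/' }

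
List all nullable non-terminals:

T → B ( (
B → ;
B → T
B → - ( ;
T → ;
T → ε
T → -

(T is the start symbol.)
A non-terminal is nullable if it can derive ε (the empty string): either it has an ε-production, or it has a production whose right-hand side consists entirely of nullable non-terminals.

ε-productions: T → ε
So T is immediately nullable.
B → T: every symbol on the right is nullable, so B is nullable too.
Every non-terminal is now nullable.
Nullable = { 'B', 'T' }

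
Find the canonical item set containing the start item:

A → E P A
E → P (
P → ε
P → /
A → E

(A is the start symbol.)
{ [A → . E P A], [A → . E], [A' → . A], [E → . P (], [P → . /], [P → .] }

First, augment the grammar with A' → A
I₀ = CLOSURE({ [A' → . A] }):
  [A' → . A] has the dot before A: add [A → . E P A], [A → . E]
  [A → . E P A] has the dot before E: add [E → . P (]
  [E → . P (] has the dot before P: add [P → .], [P → . /]
No further items can be added.

I₀ = { [A → . E P A], [A → . E], [A' → . A], [E → . P (], [P → . /], [P → .] }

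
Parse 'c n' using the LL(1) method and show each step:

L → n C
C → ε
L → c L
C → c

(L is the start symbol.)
LL(1) parsing maintains a stack (initially the start symbol over $) and the input. At each step: if the stack top is a terminal, match it against the current input token; if it is a non-terminal N, replace it with the RHS of M[N, lookahead] (the unique production whose predict set contains the lookahead).

Stack is shown with the top on the left.

Stack  Input  Action
--------------------
L $    c n $  output L → c L
c L $  c n $  match 'c'
L $    n $    output L → n C
n C $  n $    match 'n'
C $    $      output C → ε
$      $      accept

The string is accepted.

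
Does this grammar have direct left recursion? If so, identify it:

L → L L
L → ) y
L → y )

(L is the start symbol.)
L → L L: LEFT RECURSIVE (starts with L)
L → ) y: starts with ')'
L → y ): starts with y

The grammar has direct left recursion on: L.

Answer: Yes, L is left-recursive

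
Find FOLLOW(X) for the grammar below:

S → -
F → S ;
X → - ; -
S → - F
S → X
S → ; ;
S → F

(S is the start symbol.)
{ $, ';' }

In S → X: X is at the end, add FOLLOW(S)

The FOLLOW sets referred to above (computed the same way, to a fixed point):
  FOLLOW(S) = { $, ';' }

Taking the union: FOLLOW(X) = { $, ';' }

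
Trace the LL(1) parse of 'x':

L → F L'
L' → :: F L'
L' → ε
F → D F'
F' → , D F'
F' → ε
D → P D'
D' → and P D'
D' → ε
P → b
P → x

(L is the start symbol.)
Stack is shown with the top on the left.

Stack         Input  Action
---------------------------
L $           x $    output L → F L'
F L' $        x $    output F → D F'
D F' L' $     x $    output D → P D'
P D' F' L' $  x $    output P → x
x D' F' L' $  x $    match 'x'
D' F' L' $    $      output D' → ε
F' L' $       $      output F' → ε
L' $          $      output L' → ε
$             $      accept

The string is accepted.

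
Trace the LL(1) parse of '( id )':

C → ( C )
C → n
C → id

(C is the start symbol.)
LL(1) parsing maintains a stack (initially the start symbol over $) and the input. At each step: if the stack top is a terminal, match it against the current input token; if it is a non-terminal N, replace it with the RHS of M[N, lookahead] (the unique production whose predict set contains the lookahead).

Stack is shown with the top on the left.

Stack    Input     Action
-------------------------
C $      ( id ) $  output C → ( C )
( C ) $  ( id ) $  match '('
C ) $    id ) $    output C → id
id ) $   id ) $    match 'id'
) $      ) $       match ')'
$        $         accept

The string is accepted.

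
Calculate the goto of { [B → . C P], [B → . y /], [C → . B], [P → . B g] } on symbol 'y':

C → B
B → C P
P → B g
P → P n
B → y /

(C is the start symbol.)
GOTO(I, 'y') = CLOSURE({ [A → αX.β] : [A → α.Xβ] ∈ I, X = 'y' })

Items with dot before 'y', with the dot advanced:
  [B → . y /] → [B → y . /]
Closure adds nothing (no advanced item has the dot before a non-terminal).

GOTO = { [B → y . /] }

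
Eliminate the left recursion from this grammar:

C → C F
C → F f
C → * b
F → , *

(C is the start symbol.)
C is directly left-recursive. The standard transformation for
  A → A α₁ | ... | A α_m | β₁ | ... | β_n
is
  A  → β₁ A' | ... | β_n A'
  A' → α₁ A' | ... | α_m A' | ε

C → F f becomes C → F f C'
C → * b becomes C → * b C'
C → C F becomes C' → F C'
Add C' → ε

Productions for other non-terminals are unchanged:
  F → , *

Resulting grammar:
C → F f C'
C → * b C'
C' → F C'
C' → ε
F → , *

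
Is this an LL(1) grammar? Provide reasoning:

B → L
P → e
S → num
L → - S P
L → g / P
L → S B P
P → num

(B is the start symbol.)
A grammar is LL(1) if for each non-terminal N with multiple productions, the predict sets of those productions are pairwise disjoint, where PREDICT(N → α) = (FIRST(α) \ {ε}) ∪ (FOLLOW(N) if α ⇒* ε).

Relevant sets:
  FIRST(S) = { 'num' }

For P:
  PREDICT(P → e) = { 'e' }
  PREDICT(P → num) = { 'num' }
For L:
  PREDICT(L → '-' S P) = { '-' }
  PREDICT(L → g '/' P) = { 'g' }
  PREDICT(L → S B P) = { 'num' }
B, S have a single production, so nothing to check there.

All predict sets are disjoint. The grammar IS LL(1).

Answer: Yes, the grammar is LL(1).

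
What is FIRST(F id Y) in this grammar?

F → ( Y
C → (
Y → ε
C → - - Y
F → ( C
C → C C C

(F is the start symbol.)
{ '(' }

FIRST sets of the non-terminals involved (from the grammar, by fixed-point iteration):
  FIRST(F) = { '(' }

To compute FIRST(F id Y), process the symbols left to right:
Symbol F is a non-terminal. Add FIRST(F) \ {ε} = { '(' }
F is not nullable (ε ∉ FIRST(F)), so stop here.
FIRST(F id Y) = { '(' }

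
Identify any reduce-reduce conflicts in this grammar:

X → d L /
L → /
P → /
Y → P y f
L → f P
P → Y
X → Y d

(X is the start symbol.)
A reduce-reduce conflict occurs when an LR(0) state has two complete items [A → α .] and [B → β .] — both call for a reduction, and with no lookahead the parser cannot choose between them.

Augment with X' → X and build the canonical LR(0) collection (I0 = CLOSURE({[X' → . X]}), then GOTO on every symbol after a dot until no new states appear). It has 15 states:
  I0: { [P → . /], [P → . Y], [X → . Y d], [X → . d L /], [X' → . X], [Y → . P y f] }  — shift
  I1: { [P → / .] }  — reduce
  I2: { [Y → P . y f] }  — shift
  I3: { [X' → X .] }  — accept
  I4: { [P → Y .], [X → Y . d] }  — shift, reduce
  I5: { [L → . /], [L → . f P], [X → d . L /] }  — shift
  I6: { [L → / .] }  — reduce
  I7: { [X → d L . /] }  — shift
  I8: { [L → f . P], [P → . /], [P → . Y], [Y → . P y f] }  — shift
  I9: { [L → f P .], [Y → P . y f] }  — shift, reduce
  I10: { [P → Y .] }  — reduce
  I11: { [Y → P y . f] }  — shift
  I12: { [Y → P y f .] }  — reduce
  I13: { [X → d L / .] }  — reduce
  I14: { [X → Y d .] }  — reduce

No state contains more than one complete item.

Answer: No reduce-reduce conflicts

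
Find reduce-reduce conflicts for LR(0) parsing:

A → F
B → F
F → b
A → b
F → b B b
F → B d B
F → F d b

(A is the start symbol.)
Yes — I3: [A → F .] vs [B → F .]; I4: [A → b .] vs [F → b .]

Augment with A' → A and build the canonical LR(0) collection (I0 = CLOSURE({[A' → . A]}), then GOTO on every symbol after a dot until no new states appear). It has 13 states:
  I0: { [A → . F], [A → . b], [A' → . A], [B → . F], [F → . B d B], [F → . F d b], [F → . b B b], [F → . b] }  — shift
  I1: { [A' → A .] }  — accept
  I2: { [F → B . d B] }  — shift
  I3: { [A → F .], [B → F .], [F → F . d b] }  — shift, 2 reduces
  I4: { [A → b .], [B → . F], [F → . B d B], [F → . F d b], [F → . b B b], [F → . b], [F → b . B b], [F → b .] }  — shift, 2 reduces
  I5: { [F → B . d B], [F → b B . b] }  — shift
  I6: { [B → F .], [F → F . d b] }  — shift, reduce
  I7: { [B → . F], [F → . B d B], [F → . F d b], [F → . b B b], [F → . b], [F → b . B b], [F → b .] }  — shift, reduce
  I8: { [F → F d . b] }  — shift
  I9: { [F → F d b .] }  — reduce
  I10: { [F → b B b .] }  — reduce
  I11: { [B → . F], [F → . B d B], [F → . F d b], [F → . b B b], [F → . b], [F → B d . B] }  — shift
  I12: { [F → B . d B], [F → B d B .] }  — shift, reduce

I3 contains complete items [A → F .], [B → F .] — reduce-reduce conflict.
I4 contains complete items [A → b .], [F → b .] — reduce-reduce conflict.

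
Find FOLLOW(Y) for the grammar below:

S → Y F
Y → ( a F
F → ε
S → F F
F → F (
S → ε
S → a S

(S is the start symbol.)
In S → Y F: Y is followed by F, add FIRST(F) \ {ε} = { '(' }
  F is nullable, so also add FOLLOW(S)

The FOLLOW sets referred to above (computed the same way, to a fixed point):
  FOLLOW(S) = { $ }

Taking the union: FOLLOW(Y) = { $, '(' }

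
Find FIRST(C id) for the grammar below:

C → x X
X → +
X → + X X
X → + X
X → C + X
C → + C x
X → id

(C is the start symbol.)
{ '+', 'x' }

FIRST sets of the non-terminals involved (from the grammar, by fixed-point iteration):
  FIRST(C) = { '+', 'x' }

To compute FIRST(C id), process the symbols left to right:
Symbol C is a non-terminal. Add FIRST(C) \ {ε} = { '+', 'x' }
C is not nullable (ε ∉ FIRST(C)), so stop here.
FIRST(C id) = { '+', 'x' }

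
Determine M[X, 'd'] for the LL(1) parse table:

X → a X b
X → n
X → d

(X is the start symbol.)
To find M[X, 'd'], we find productions for X where 'd' is in the predict set (PREDICT(N → α) = (FIRST(α) \ {ε}) ∪ (FOLLOW(N) if α ⇒* ε)).

X → a X b: PREDICT = { 'a' }
X → n: PREDICT = { 'n' }
X → d: PREDICT = { 'd' }
  'd' is in predict set, so this production goes in M[X, 'd']

M[X, 'd'] = X → d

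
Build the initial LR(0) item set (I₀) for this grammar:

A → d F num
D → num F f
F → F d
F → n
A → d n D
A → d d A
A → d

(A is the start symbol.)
First, augment the grammar with A' → A
I₀ = CLOSURE({ [A' → . A] }):
  [A' → . A] has the dot before A: add [A → . d F num], [A → . d n D], [A → . d d A], [A → . d]
No further items can be added.

I₀ = { [A → . d F num], [A → . d d A], [A → . d n D], [A → . d], [A' → . A] }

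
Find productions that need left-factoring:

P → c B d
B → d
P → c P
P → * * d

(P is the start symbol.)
Yes, P has productions with common prefix 'c'

Left-factoring is needed when two productions for the same non-terminal
share a common prefix on the right-hand side.

Productions for P:
  P → c B d
  P → c P
  P → * * d

Found common prefix 'c' in productions for P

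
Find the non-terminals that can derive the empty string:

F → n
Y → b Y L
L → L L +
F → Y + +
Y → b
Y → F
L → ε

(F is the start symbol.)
{ 'L' }

ε-productions: L → ε
So L is immediately nullable.
No further non-terminal can be added: every production for the remaining non-terminals contains a terminal or a non-nullable non-terminal.
Nullable = { 'L' }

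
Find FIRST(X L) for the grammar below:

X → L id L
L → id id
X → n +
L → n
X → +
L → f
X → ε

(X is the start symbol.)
{ '+', 'f', 'id', 'n' }

FIRST sets of the non-terminals involved (from the grammar, by fixed-point iteration):
  FIRST(X) = { '+', 'f', 'id', 'n', ε }
  FIRST(L) = { 'f', 'id', 'n' }

To compute FIRST(X L), process the symbols left to right:
Symbol X is a non-terminal. Add FIRST(X) \ {ε} = { '+', 'f', 'id', 'n' }
X is nullable (ε ∈ FIRST(X)), continue to the next symbol.
Symbol L is a non-terminal. Add FIRST(L) \ {ε} = { 'f', 'id', 'n' }
L is not nullable (ε ∉ FIRST(L)), so stop here.
FIRST(X L) = { '+', 'f', 'id', 'n' }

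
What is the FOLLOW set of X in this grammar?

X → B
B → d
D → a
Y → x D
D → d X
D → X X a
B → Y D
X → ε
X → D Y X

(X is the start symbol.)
{ $, 'a', 'd', 'x' }

To compute FOLLOW(X), find every occurrence of X on a right-hand side N → α X β: add FIRST(β) \ {ε}, and if β is empty or nullable also add FOLLOW(N). Iterate to a fixed point.

X is the start symbol, so $ ∈ FOLLOW(X).
In D → d X: X is at the end, add FOLLOW(D)
In D → X X a: X is followed by X a, add FIRST(X a) \ {ε} = { 'a', 'd', 'x' }
In D → X X a: X is followed by a, add FIRST(a) \ {ε} = { 'a' }
In X → D Y X: X is at the end; this adds FOLLOW(X) to itself — nothing new

The FOLLOW sets referred to above (computed the same way, to a fixed point):
  FOLLOW(D) = { $, 'a', 'd', 'x' }

Taking the union: FOLLOW(X) = { $, 'a', 'd', 'x' }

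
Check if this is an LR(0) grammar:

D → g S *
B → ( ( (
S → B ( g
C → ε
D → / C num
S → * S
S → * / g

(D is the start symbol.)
Augment with D' → D and build the canonical LR(0) collection (I0 = CLOSURE({[D' → . D]}), then GOTO on every symbol after a dot until no new states appear). It has 18 states:
  I0: { [D → . / C num], [D → . g S *], [D' → . D] }  — shift
  I1: { [C → .], [D → / . C num] }  — reduce
  I2: { [D' → D .] }  — accept
  I3: { [B → . ( ( (], [D → g . S *], [S → . * / g], [S → . * S], [S → . B ( g] }  — shift
  I4: { [B → ( . ( (] }  — shift
  I5: { [B → . ( ( (], [S → * . / g], [S → * . S], [S → . * / g], [S → . * S], [S → . B ( g] }  — shift
  I6: { [S → B . ( g] }  — shift
  I7: { [D → g S . *] }  — shift
  I8: { [D → g S * .] }  — reduce
  I9: { [S → B ( . g] }  — shift
  I10: { [S → B ( g .] }  — reduce
  I11: { [S → * / . g] }  — shift
  I12: { [S → * S .] }  — reduce
  I13: { [S → * / g .] }  — reduce
  I14: { [B → ( ( . (] }  — shift
  I15: { [B → ( ( ( .] }  — reduce
  I16: { [D → / C . num] }  — shift
  I17: { [D → / C num .] }  — reduce

Every state is either a pure shift/goto state or contains exactly one complete item and nothing to shift — no conflicts. The grammar is LR(0).

Answer: Yes, the grammar is LR(0)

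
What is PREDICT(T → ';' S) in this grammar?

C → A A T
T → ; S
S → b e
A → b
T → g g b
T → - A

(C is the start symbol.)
{ ';' }

PREDICT(T → ';' S) = (FIRST(RHS) \ {ε}) ∪ (FOLLOW(T) if ε ∈ FIRST(RHS), i.e. RHS ⇒* ε)
FIRST(';' S) = { ';' }
ε ∉ FIRST(';' S), so FOLLOW(T) is not added.
PREDICT(T → ';' S) = { ';' }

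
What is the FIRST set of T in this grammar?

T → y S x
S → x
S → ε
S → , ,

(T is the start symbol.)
{ 'y' }

To compute FIRST(T), examine every production with T on the left-hand side, reading each right-hand side left to right until a non-nullable symbol is reached.

From T → y S x:
  - y is a terminal: add 'y' and stop

Collecting: FIRST(T) = { 'y' }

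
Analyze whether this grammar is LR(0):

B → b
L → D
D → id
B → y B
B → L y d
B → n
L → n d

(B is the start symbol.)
Augment with B' → B and build the canonical LR(0) collection (I0 = CLOSURE({[B' → . B]}), then GOTO on every symbol after a dot until no new states appear). It has 12 states:
  I0: { [B → . L y d], [B → . b], [B → . n], [B → . y B], [B' → . B], [D → . id], [L → . D], [L → . n d] }  — shift
  I1: { [B' → B .] }  — accept
  I2: { [L → D .] }  — reduce
  I3: { [B → L . y d] }  — shift
  I4: { [B → b .] }  — reduce
  I5: { [D → id .] }  — reduce
  I6: { [B → n .], [L → n . d] }  — shift, reduce
  I7: { [B → . L y d], [B → . b], [B → . n], [B → . y B], [B → y . B], [D → . id], [L → . D], [L → . n d] }  — shift
  I8: { [B → y B .] }  — reduce
  I9: { [L → n d .] }  — reduce
  I10: { [B → L y . d] }  — shift
  I11: { [B → L y d .] }  — reduce

Conflict in state I6:
  Shift-reduce conflict between [B → n .] and [L → n . d]
So the grammar is NOT LR(0).

Answer: No. Shift-reduce conflict between [B → n .] and [L → n . d]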